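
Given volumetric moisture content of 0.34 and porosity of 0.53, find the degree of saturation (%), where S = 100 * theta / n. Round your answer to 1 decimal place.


Step 1: S = 100 * theta_v / n
Step 2: S = 100 * 0.34 / 0.53
Step 3: S = 64.2%

64.2


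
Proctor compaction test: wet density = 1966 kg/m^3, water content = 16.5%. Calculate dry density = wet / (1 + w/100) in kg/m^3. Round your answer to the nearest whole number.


Step 1: Dry density = wet density / (1 + w/100)
Step 2: Dry density = 1966 / (1 + 16.5/100)
Step 3: Dry density = 1966 / 1.165
Step 4: Dry density = 1688 kg/m^3

1688


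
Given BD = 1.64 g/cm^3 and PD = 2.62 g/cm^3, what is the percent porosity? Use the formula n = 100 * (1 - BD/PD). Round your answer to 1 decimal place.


Step 1: Formula: n = 100 * (1 - BD / PD)
Step 2: n = 100 * (1 - 1.64 / 2.62)
Step 3: n = 100 * (1 - 0.62595)
Step 4: n = 37.4%

37.4


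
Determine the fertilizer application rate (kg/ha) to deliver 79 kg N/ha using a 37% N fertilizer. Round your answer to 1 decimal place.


Step 1: Fertilizer rate = target N / (N content / 100)
Step 2: Rate = 79 / (37 / 100)
Step 3: Rate = 79 / 0.37
Step 4: Rate = 213.5 kg/ha

213.5


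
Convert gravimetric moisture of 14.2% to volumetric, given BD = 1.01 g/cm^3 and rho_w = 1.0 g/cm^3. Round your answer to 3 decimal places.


Step 1: theta = (w / 100) * BD / rho_w
Step 2: theta = (14.2 / 100) * 1.01 / 1.0
Step 3: theta = 0.142 * 1.01
Step 4: theta = 0.143

0.143


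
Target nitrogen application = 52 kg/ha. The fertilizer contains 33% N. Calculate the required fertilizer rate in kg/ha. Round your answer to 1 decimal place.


Step 1: Fertilizer rate = target N / (N content / 100)
Step 2: Rate = 52 / (33 / 100)
Step 3: Rate = 52 / 0.33
Step 4: Rate = 157.6 kg/ha

157.6


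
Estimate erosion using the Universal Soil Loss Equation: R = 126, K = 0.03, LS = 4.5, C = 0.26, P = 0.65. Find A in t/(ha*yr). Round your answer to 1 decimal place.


Step 1: A = R * K * LS * C * P
Step 2: R * K = 126 * 0.03 = 3.78
Step 3: (R*K) * LS = 3.78 * 4.5 = 17.01
Step 4: * C * P = 17.01 * 0.26 * 0.65 = 2.9
Step 5: A = 2.9 t/(ha*yr)

2.9


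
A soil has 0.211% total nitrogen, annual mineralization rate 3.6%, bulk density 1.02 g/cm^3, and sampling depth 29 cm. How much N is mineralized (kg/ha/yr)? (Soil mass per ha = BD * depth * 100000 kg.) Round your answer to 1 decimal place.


Step 1: Soil mass per ha = BD * depth * 100000 = 1.02 * 29 * 100000 = 2958000 kg
Step 2: Total N pool = soil mass * N%/100 = 2958000 * 0.211/100 = 6241.38 kg/ha
Step 3: N mineralized = N pool * rate%/100 = 6241.38 * 3.6/100 = 224.7 kg/ha/yr

224.7


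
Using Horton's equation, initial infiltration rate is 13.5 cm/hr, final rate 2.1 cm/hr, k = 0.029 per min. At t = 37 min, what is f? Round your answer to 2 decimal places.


Step 1: f = fc + (f0 - fc) * exp(-k * t)
Step 2: exp(-0.029 * 37) = 0.341981
Step 3: f = 2.1 + (13.5 - 2.1) * 0.341981
Step 4: f = 2.1 + 11.4 * 0.341981
Step 5: f = 6.0 cm/hr

6.0


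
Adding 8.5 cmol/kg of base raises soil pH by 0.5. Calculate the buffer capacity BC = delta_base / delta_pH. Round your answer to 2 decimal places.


Step 1: BC = change in base / change in pH
Step 2: BC = 8.5 / 0.5
Step 3: BC = 17.0 cmol/(kg*pH unit)

17.0


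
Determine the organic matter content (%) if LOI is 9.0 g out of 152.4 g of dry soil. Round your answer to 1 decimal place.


Step 1: OM% = 100 * LOI / sample mass
Step 2: OM = 100 * 9.0 / 152.4
Step 3: OM = 5.9%

5.9


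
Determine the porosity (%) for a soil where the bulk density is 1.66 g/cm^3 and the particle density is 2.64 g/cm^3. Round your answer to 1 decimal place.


Step 1: Formula: n = 100 * (1 - BD / PD)
Step 2: n = 100 * (1 - 1.66 / 2.64)
Step 3: n = 100 * (1 - 0.62879)
Step 4: n = 37.1%

37.1


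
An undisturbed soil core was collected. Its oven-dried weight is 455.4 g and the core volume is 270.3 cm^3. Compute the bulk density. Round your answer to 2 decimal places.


Step 1: Identify the formula: BD = dry mass / volume
Step 2: Substitute values: BD = 455.4 / 270.3
Step 3: BD = 1.68 g/cm^3

1.68


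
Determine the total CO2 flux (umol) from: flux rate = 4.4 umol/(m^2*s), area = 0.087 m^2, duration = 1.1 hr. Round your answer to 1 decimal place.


Step 1: Convert time to seconds: 1.1 hr * 3600 = 3960.0 s
Step 2: Total = flux * area * time_s
Step 3: Total = 4.4 * 0.087 * 3960.0
Step 4: Total = 1515.9 umol

1515.9


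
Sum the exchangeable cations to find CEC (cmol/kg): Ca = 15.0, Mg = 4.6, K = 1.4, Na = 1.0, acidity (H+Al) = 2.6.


Step 1: CEC = Ca + Mg + K + Na + (H+Al)
Step 2: CEC = 15.0 + 4.6 + 1.4 + 1.0 + 2.6
Step 3: CEC = 24.6 cmol/kg

24.6


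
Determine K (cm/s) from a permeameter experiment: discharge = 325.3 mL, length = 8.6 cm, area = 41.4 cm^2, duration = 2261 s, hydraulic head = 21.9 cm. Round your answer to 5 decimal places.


Step 1: K = Q * L / (A * t * h)
Step 2: Numerator = 325.3 * 8.6 = 2797.58
Step 3: Denominator = 41.4 * 2261 * 21.9 = 2049958.26
Step 4: K = 2797.58 / 2049958.26 = 0.00136 cm/s

0.00136


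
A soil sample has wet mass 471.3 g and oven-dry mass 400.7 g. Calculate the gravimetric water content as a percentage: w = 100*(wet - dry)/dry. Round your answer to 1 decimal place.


Step 1: Water mass = wet - dry = 471.3 - 400.7 = 70.6 g
Step 2: w = 100 * water mass / dry mass
Step 3: w = 100 * 70.6 / 400.7 = 17.6%

17.6


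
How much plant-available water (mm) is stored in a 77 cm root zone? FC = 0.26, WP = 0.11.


Step 1: Available water = (FC - WP) * depth * 10
Step 2: AW = (0.26 - 0.11) * 77 * 10
Step 3: AW = 0.15 * 77 * 10
Step 4: AW = 115.5 mm

115.5


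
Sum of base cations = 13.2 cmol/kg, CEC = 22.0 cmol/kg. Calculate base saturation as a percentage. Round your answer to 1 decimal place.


Step 1: BS = 100 * (sum of bases) / CEC
Step 2: BS = 100 * 13.2 / 22.0
Step 3: BS = 60.0%

60.0


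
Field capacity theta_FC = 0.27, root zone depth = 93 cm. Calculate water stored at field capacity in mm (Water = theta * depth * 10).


Step 1: Water (mm) = theta_FC * depth (cm) * 10
Step 2: Water = 0.27 * 93 * 10
Step 3: Water = 251.1 mm

251.1


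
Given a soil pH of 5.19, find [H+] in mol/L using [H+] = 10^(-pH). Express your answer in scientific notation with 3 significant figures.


Step 1: [H+] = 10^(-pH)
Step 2: [H+] = 10^(-5.19)
Step 3: [H+] = 6.46e-06 mol/L

6.46e-06


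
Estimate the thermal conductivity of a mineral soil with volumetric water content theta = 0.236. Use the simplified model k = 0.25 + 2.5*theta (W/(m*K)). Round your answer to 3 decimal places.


Step 1: k = 0.25 + 2.5 * theta
Step 2: k = 0.25 + 2.5 * 0.236
Step 3: k = 0.25 + 0.59
Step 4: k = 0.84 W/(m*K)

0.84


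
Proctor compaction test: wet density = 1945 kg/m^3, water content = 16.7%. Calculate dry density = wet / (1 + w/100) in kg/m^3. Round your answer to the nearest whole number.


Step 1: Dry density = wet density / (1 + w/100)
Step 2: Dry density = 1945 / (1 + 16.7/100)
Step 3: Dry density = 1945 / 1.167
Step 4: Dry density = 1667 kg/m^3

1667


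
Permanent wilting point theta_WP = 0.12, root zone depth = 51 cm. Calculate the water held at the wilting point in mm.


Step 1: Water (mm) = theta_WP * depth * 10
Step 2: Water = 0.12 * 51 * 10
Step 3: Water = 61.2 mm

61.2


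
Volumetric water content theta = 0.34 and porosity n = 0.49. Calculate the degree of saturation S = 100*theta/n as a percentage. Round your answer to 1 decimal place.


Step 1: S = 100 * theta_v / n
Step 2: S = 100 * 0.34 / 0.49
Step 3: S = 69.4%

69.4


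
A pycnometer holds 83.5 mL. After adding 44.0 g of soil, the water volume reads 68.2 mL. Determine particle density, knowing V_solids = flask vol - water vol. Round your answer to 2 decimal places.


Step 1: Volume of solids = flask volume - water volume with soil
Step 2: V_solids = 83.5 - 68.2 = 15.3 mL
Step 3: Particle density = mass / V_solids = 44.0 / 15.3 = 2.88 g/cm^3

2.88


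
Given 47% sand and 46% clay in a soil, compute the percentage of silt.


Step 1: sand + silt + clay = 100%
Step 2: silt = 100 - sand - clay
Step 3: silt = 100 - 47 - 46
Step 4: silt = 7%

7


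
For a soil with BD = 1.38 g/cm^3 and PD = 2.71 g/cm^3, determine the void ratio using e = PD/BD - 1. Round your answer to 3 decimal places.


Step 1: e = PD / BD - 1
Step 2: e = 2.71 / 1.38 - 1
Step 3: e = 1.96377 - 1
Step 4: e = 0.964

0.964


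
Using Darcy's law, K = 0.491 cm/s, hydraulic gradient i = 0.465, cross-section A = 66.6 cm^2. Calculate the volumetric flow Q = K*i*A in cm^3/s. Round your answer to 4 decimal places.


Step 1: Apply Darcy's law: Q = K * i * A
Step 2: Q = 0.491 * 0.465 * 66.6
Step 3: Q = 15.2058 cm^3/s

15.2058


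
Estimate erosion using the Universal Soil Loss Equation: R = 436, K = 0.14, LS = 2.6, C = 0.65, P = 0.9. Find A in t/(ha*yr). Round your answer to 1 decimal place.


Step 1: A = R * K * LS * C * P
Step 2: R * K = 436 * 0.14 = 61.04
Step 3: (R*K) * LS = 61.04 * 2.6 = 158.704
Step 4: * C * P = 158.704 * 0.65 * 0.9 = 92.8
Step 5: A = 92.8 t/(ha*yr)

92.8


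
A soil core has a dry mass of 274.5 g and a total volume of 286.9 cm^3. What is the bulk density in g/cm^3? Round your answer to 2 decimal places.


Step 1: Identify the formula: BD = dry mass / volume
Step 2: Substitute values: BD = 274.5 / 286.9
Step 3: BD = 0.96 g/cm^3

0.96


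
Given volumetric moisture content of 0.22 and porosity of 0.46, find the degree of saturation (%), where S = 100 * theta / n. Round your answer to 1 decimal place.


Step 1: S = 100 * theta_v / n
Step 2: S = 100 * 0.22 / 0.46
Step 3: S = 47.8%

47.8


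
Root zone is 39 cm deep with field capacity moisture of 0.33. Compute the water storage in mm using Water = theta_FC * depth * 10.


Step 1: Water (mm) = theta_FC * depth (cm) * 10
Step 2: Water = 0.33 * 39 * 10
Step 3: Water = 128.7 mm

128.7


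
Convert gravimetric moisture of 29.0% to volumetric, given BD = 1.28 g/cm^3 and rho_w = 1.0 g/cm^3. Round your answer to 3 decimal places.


Step 1: theta = (w / 100) * BD / rho_w
Step 2: theta = (29.0 / 100) * 1.28 / 1.0
Step 3: theta = 0.29 * 1.28
Step 4: theta = 0.371

0.371


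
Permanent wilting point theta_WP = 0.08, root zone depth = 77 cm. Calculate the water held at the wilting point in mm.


Step 1: Water (mm) = theta_WP * depth * 10
Step 2: Water = 0.08 * 77 * 10
Step 3: Water = 61.6 mm

61.6


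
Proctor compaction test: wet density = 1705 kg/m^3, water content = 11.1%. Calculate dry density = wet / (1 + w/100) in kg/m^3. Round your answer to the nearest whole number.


Step 1: Dry density = wet density / (1 + w/100)
Step 2: Dry density = 1705 / (1 + 11.1/100)
Step 3: Dry density = 1705 / 1.111
Step 4: Dry density = 1535 kg/m^3

1535


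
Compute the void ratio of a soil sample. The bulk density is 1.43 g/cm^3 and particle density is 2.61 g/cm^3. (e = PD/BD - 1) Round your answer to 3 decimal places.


Step 1: e = PD / BD - 1
Step 2: e = 2.61 / 1.43 - 1
Step 3: e = 1.82517 - 1
Step 4: e = 0.825

0.825


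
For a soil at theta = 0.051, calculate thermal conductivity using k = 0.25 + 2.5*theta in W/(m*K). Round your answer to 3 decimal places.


Step 1: k = 0.25 + 2.5 * theta
Step 2: k = 0.25 + 2.5 * 0.051
Step 3: k = 0.25 + 0.128
Step 4: k = 0.378 W/(m*K)

0.378


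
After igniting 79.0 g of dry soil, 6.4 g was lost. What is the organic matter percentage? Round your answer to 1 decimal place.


Step 1: OM% = 100 * LOI / sample mass
Step 2: OM = 100 * 6.4 / 79.0
Step 3: OM = 8.1%

8.1


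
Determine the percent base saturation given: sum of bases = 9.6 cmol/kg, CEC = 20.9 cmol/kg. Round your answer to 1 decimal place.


Step 1: BS = 100 * (sum of bases) / CEC
Step 2: BS = 100 * 9.6 / 20.9
Step 3: BS = 45.9%

45.9


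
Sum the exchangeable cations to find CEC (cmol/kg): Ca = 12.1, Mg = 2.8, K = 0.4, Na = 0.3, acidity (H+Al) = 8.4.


Step 1: CEC = Ca + Mg + K + Na + (H+Al)
Step 2: CEC = 12.1 + 2.8 + 0.4 + 0.3 + 8.4
Step 3: CEC = 24.0 cmol/kg

24.0


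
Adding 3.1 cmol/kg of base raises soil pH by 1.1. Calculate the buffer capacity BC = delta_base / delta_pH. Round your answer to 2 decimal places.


Step 1: BC = change in base / change in pH
Step 2: BC = 3.1 / 1.1
Step 3: BC = 2.82 cmol/(kg*pH unit)

2.82


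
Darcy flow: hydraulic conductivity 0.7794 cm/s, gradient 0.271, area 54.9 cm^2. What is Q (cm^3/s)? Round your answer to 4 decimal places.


Step 1: Apply Darcy's law: Q = K * i * A
Step 2: Q = 0.7794 * 0.271 * 54.9
Step 3: Q = 11.5958 cm^3/s

11.5958


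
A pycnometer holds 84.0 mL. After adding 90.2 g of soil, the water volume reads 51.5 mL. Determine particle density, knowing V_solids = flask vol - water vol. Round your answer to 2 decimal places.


Step 1: Volume of solids = flask volume - water volume with soil
Step 2: V_solids = 84.0 - 51.5 = 32.5 mL
Step 3: Particle density = mass / V_solids = 90.2 / 32.5 = 2.78 g/cm^3

2.78


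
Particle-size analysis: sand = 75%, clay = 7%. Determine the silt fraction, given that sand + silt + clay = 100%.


Step 1: sand + silt + clay = 100%
Step 2: silt = 100 - sand - clay
Step 3: silt = 100 - 75 - 7
Step 4: silt = 18%

18


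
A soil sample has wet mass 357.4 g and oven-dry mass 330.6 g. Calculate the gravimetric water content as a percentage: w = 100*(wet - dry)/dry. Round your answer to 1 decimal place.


Step 1: Water mass = wet - dry = 357.4 - 330.6 = 26.8 g
Step 2: w = 100 * water mass / dry mass
Step 3: w = 100 * 26.8 / 330.6 = 8.1%

8.1


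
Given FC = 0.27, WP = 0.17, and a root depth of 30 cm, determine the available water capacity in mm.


Step 1: Available water = (FC - WP) * depth * 10
Step 2: AW = (0.27 - 0.17) * 30 * 10
Step 3: AW = 0.1 * 30 * 10
Step 4: AW = 30.0 mm

30.0


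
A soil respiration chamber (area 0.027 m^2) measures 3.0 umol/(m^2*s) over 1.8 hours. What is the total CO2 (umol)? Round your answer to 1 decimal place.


Step 1: Convert time to seconds: 1.8 hr * 3600 = 6480.0 s
Step 2: Total = flux * area * time_s
Step 3: Total = 3.0 * 0.027 * 6480.0
Step 4: Total = 524.9 umol

524.9


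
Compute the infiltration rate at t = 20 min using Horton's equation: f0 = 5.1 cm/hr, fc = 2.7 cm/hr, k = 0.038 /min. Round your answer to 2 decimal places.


Step 1: f = fc + (f0 - fc) * exp(-k * t)
Step 2: exp(-0.038 * 20) = 0.467666
Step 3: f = 2.7 + (5.1 - 2.7) * 0.467666
Step 4: f = 2.7 + 2.4 * 0.467666
Step 5: f = 3.82 cm/hr

3.82


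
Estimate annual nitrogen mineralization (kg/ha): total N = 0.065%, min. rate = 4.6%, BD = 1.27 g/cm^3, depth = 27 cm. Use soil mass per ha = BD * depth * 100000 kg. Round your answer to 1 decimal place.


Step 1: Soil mass per ha = BD * depth * 100000 = 1.27 * 27 * 100000 = 3429000 kg
Step 2: Total N pool = soil mass * N%/100 = 3429000 * 0.065/100 = 2228.85 kg/ha
Step 3: N mineralized = N pool * rate%/100 = 2228.85 * 4.6/100 = 102.5 kg/ha/yr

102.5


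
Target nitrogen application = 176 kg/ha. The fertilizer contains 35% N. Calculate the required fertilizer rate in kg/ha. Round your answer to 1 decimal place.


Step 1: Fertilizer rate = target N / (N content / 100)
Step 2: Rate = 176 / (35 / 100)
Step 3: Rate = 176 / 0.35
Step 4: Rate = 502.9 kg/ha

502.9


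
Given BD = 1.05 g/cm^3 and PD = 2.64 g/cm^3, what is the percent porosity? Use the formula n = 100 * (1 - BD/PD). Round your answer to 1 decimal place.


Step 1: Formula: n = 100 * (1 - BD / PD)
Step 2: n = 100 * (1 - 1.05 / 2.64)
Step 3: n = 100 * (1 - 0.39773)
Step 4: n = 60.2%

60.2


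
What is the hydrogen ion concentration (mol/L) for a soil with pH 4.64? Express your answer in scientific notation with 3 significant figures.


Step 1: [H+] = 10^(-pH)
Step 2: [H+] = 10^(-4.64)
Step 3: [H+] = 2.29e-05 mol/L

2.29e-05


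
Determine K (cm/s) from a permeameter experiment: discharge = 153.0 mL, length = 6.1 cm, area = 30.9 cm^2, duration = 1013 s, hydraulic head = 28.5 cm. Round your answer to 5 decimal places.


Step 1: K = Q * L / (A * t * h)
Step 2: Numerator = 153.0 * 6.1 = 933.3
Step 3: Denominator = 30.9 * 1013 * 28.5 = 892098.45
Step 4: K = 933.3 / 892098.45 = 0.00105 cm/s

0.00105


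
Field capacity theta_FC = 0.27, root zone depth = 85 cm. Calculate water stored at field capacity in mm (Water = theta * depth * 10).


Step 1: Water (mm) = theta_FC * depth (cm) * 10
Step 2: Water = 0.27 * 85 * 10
Step 3: Water = 229.5 mm

229.5


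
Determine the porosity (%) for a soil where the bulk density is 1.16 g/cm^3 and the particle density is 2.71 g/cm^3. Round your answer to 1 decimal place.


Step 1: Formula: n = 100 * (1 - BD / PD)
Step 2: n = 100 * (1 - 1.16 / 2.71)
Step 3: n = 100 * (1 - 0.42804)
Step 4: n = 57.2%

57.2


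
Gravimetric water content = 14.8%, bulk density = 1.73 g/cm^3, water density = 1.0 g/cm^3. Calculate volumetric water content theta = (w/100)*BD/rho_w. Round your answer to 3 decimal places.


Step 1: theta = (w / 100) * BD / rho_w
Step 2: theta = (14.8 / 100) * 1.73 / 1.0
Step 3: theta = 0.148 * 1.73
Step 4: theta = 0.256

0.256


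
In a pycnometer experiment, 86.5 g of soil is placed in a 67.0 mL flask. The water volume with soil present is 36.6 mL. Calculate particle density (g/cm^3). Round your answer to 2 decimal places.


Step 1: Volume of solids = flask volume - water volume with soil
Step 2: V_solids = 67.0 - 36.6 = 30.4 mL
Step 3: Particle density = mass / V_solids = 86.5 / 30.4 = 2.85 g/cm^3

2.85


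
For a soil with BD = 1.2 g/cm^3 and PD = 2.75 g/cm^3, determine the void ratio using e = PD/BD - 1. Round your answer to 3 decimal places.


Step 1: e = PD / BD - 1
Step 2: e = 2.75 / 1.2 - 1
Step 3: e = 2.29167 - 1
Step 4: e = 1.292

1.292


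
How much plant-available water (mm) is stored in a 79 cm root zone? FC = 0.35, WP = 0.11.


Step 1: Available water = (FC - WP) * depth * 10
Step 2: AW = (0.35 - 0.11) * 79 * 10
Step 3: AW = 0.24 * 79 * 10
Step 4: AW = 189.6 mm

189.6


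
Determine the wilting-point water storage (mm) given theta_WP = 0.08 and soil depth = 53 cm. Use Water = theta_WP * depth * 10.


Step 1: Water (mm) = theta_WP * depth * 10
Step 2: Water = 0.08 * 53 * 10
Step 3: Water = 42.4 mm

42.4


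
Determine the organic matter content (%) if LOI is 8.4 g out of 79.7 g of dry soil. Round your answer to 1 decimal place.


Step 1: OM% = 100 * LOI / sample mass
Step 2: OM = 100 * 8.4 / 79.7
Step 3: OM = 10.5%

10.5


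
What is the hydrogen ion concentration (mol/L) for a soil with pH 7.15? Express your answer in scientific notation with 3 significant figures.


Step 1: [H+] = 10^(-pH)
Step 2: [H+] = 10^(-7.15)
Step 3: [H+] = 7.08e-08 mol/L

7.08e-08


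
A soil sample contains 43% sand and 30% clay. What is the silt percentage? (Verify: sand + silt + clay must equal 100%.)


Step 1: sand + silt + clay = 100%
Step 2: silt = 100 - sand - clay
Step 3: silt = 100 - 43 - 30
Step 4: silt = 27%

27


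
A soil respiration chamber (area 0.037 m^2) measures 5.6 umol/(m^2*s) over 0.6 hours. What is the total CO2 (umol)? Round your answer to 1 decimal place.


Step 1: Convert time to seconds: 0.6 hr * 3600 = 2160.0 s
Step 2: Total = flux * area * time_s
Step 3: Total = 5.6 * 0.037 * 2160.0
Step 4: Total = 447.6 umol

447.6


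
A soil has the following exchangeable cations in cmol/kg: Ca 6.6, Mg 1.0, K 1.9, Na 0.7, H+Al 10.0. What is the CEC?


Step 1: CEC = Ca + Mg + K + Na + (H+Al)
Step 2: CEC = 6.6 + 1.0 + 1.9 + 0.7 + 10.0
Step 3: CEC = 20.2 cmol/kg

20.2


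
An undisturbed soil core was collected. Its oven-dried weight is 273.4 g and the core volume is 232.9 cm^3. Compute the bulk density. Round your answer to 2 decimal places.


Step 1: Identify the formula: BD = dry mass / volume
Step 2: Substitute values: BD = 273.4 / 232.9
Step 3: BD = 1.17 g/cm^3

1.17


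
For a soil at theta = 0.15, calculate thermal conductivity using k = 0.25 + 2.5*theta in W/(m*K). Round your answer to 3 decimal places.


Step 1: k = 0.25 + 2.5 * theta
Step 2: k = 0.25 + 2.5 * 0.15
Step 3: k = 0.25 + 0.375
Step 4: k = 0.625 W/(m*K)

0.625


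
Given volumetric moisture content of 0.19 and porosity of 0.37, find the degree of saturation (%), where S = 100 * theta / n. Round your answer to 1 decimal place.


Step 1: S = 100 * theta_v / n
Step 2: S = 100 * 0.19 / 0.37
Step 3: S = 51.4%

51.4


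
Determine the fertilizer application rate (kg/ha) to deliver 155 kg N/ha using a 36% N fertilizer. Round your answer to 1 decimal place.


Step 1: Fertilizer rate = target N / (N content / 100)
Step 2: Rate = 155 / (36 / 100)
Step 3: Rate = 155 / 0.36
Step 4: Rate = 430.6 kg/ha

430.6


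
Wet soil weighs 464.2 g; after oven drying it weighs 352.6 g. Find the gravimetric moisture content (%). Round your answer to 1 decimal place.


Step 1: Water mass = wet - dry = 464.2 - 352.6 = 111.6 g
Step 2: w = 100 * water mass / dry mass
Step 3: w = 100 * 111.6 / 352.6 = 31.7%

31.7


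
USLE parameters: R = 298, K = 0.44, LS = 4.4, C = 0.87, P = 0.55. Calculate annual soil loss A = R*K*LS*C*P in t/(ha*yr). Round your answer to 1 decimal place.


Step 1: A = R * K * LS * C * P
Step 2: R * K = 298 * 0.44 = 131.12
Step 3: (R*K) * LS = 131.12 * 4.4 = 576.928
Step 4: * C * P = 576.928 * 0.87 * 0.55 = 276.1
Step 5: A = 276.1 t/(ha*yr)

276.1


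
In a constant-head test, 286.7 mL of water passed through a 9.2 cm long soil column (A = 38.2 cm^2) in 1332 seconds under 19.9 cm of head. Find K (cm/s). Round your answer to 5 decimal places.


Step 1: K = Q * L / (A * t * h)
Step 2: Numerator = 286.7 * 9.2 = 2637.64
Step 3: Denominator = 38.2 * 1332 * 19.9 = 1012559.76
Step 4: K = 2637.64 / 1012559.76 = 0.0026 cm/s

0.0026


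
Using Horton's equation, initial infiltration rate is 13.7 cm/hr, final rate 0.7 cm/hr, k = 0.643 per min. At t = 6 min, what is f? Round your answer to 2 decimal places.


Step 1: f = fc + (f0 - fc) * exp(-k * t)
Step 2: exp(-0.643 * 6) = 0.02111
Step 3: f = 0.7 + (13.7 - 0.7) * 0.02111
Step 4: f = 0.7 + 13.0 * 0.02111
Step 5: f = 0.97 cm/hr

0.97


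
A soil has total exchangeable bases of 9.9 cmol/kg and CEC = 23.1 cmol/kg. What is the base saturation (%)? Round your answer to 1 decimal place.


Step 1: BS = 100 * (sum of bases) / CEC
Step 2: BS = 100 * 9.9 / 23.1
Step 3: BS = 42.9%

42.9


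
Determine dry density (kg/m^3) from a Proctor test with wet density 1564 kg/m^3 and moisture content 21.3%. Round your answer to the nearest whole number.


Step 1: Dry density = wet density / (1 + w/100)
Step 2: Dry density = 1564 / (1 + 21.3/100)
Step 3: Dry density = 1564 / 1.213
Step 4: Dry density = 1289 kg/m^3

1289


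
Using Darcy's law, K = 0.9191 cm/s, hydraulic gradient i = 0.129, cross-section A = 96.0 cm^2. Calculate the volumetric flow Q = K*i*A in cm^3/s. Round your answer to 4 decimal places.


Step 1: Apply Darcy's law: Q = K * i * A
Step 2: Q = 0.9191 * 0.129 * 96.0
Step 3: Q = 11.3821 cm^3/s

11.3821


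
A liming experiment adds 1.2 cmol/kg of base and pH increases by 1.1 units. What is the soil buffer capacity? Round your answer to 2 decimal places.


Step 1: BC = change in base / change in pH
Step 2: BC = 1.2 / 1.1
Step 3: BC = 1.09 cmol/(kg*pH unit)

1.09


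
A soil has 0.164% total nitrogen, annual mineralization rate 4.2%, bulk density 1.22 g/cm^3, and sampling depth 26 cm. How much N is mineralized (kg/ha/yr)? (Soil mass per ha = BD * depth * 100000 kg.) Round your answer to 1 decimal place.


Step 1: Soil mass per ha = BD * depth * 100000 = 1.22 * 26 * 100000 = 3172000 kg
Step 2: Total N pool = soil mass * N%/100 = 3172000 * 0.164/100 = 5202.08 kg/ha
Step 3: N mineralized = N pool * rate%/100 = 5202.08 * 4.2/100 = 218.5 kg/ha/yr

218.5


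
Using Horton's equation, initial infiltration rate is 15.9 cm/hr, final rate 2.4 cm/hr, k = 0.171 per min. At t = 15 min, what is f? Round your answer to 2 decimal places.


Step 1: f = fc + (f0 - fc) * exp(-k * t)
Step 2: exp(-0.171 * 15) = 0.076919
Step 3: f = 2.4 + (15.9 - 2.4) * 0.076919
Step 4: f = 2.4 + 13.5 * 0.076919
Step 5: f = 3.44 cm/hr

3.44


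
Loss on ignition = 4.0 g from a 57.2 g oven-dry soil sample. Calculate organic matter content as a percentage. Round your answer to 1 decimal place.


Step 1: OM% = 100 * LOI / sample mass
Step 2: OM = 100 * 4.0 / 57.2
Step 3: OM = 7.0%

7.0


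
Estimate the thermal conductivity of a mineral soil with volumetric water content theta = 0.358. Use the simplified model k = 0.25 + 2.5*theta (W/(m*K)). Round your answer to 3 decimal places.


Step 1: k = 0.25 + 2.5 * theta
Step 2: k = 0.25 + 2.5 * 0.358
Step 3: k = 0.25 + 0.895
Step 4: k = 1.145 W/(m*K)

1.145


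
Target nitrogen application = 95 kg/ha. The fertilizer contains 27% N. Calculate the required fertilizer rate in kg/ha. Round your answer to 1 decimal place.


Step 1: Fertilizer rate = target N / (N content / 100)
Step 2: Rate = 95 / (27 / 100)
Step 3: Rate = 95 / 0.27
Step 4: Rate = 351.9 kg/ha

351.9


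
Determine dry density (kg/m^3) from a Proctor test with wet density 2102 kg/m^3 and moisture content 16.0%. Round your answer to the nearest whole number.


Step 1: Dry density = wet density / (1 + w/100)
Step 2: Dry density = 2102 / (1 + 16.0/100)
Step 3: Dry density = 2102 / 1.16
Step 4: Dry density = 1812 kg/m^3

1812


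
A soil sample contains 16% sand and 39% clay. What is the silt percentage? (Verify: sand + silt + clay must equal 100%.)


Step 1: sand + silt + clay = 100%
Step 2: silt = 100 - sand - clay
Step 3: silt = 100 - 16 - 39
Step 4: silt = 45%

45


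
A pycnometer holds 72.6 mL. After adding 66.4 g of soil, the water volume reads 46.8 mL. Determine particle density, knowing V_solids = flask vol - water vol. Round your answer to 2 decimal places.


Step 1: Volume of solids = flask volume - water volume with soil
Step 2: V_solids = 72.6 - 46.8 = 25.8 mL
Step 3: Particle density = mass / V_solids = 66.4 / 25.8 = 2.57 g/cm^3

2.57


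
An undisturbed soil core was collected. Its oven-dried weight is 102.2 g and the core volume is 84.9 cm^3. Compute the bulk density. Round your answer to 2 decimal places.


Step 1: Identify the formula: BD = dry mass / volume
Step 2: Substitute values: BD = 102.2 / 84.9
Step 3: BD = 1.2 g/cm^3

1.2


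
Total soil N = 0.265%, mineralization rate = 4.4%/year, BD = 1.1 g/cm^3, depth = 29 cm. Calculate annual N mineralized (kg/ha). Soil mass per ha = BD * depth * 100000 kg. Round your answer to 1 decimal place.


Step 1: Soil mass per ha = BD * depth * 100000 = 1.1 * 29 * 100000 = 3190000 kg
Step 2: Total N pool = soil mass * N%/100 = 3190000 * 0.265/100 = 8453.5 kg/ha
Step 3: N mineralized = N pool * rate%/100 = 8453.5 * 4.4/100 = 372.0 kg/ha/yr

372.0


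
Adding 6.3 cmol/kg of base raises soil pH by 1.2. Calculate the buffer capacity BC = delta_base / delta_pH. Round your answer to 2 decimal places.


Step 1: BC = change in base / change in pH
Step 2: BC = 6.3 / 1.2
Step 3: BC = 5.25 cmol/(kg*pH unit)

5.25


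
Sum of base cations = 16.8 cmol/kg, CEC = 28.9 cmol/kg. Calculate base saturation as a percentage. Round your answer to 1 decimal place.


Step 1: BS = 100 * (sum of bases) / CEC
Step 2: BS = 100 * 16.8 / 28.9
Step 3: BS = 58.1%

58.1


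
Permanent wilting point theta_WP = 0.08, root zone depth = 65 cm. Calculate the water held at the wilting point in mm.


Step 1: Water (mm) = theta_WP * depth * 10
Step 2: Water = 0.08 * 65 * 10
Step 3: Water = 52.0 mm

52.0


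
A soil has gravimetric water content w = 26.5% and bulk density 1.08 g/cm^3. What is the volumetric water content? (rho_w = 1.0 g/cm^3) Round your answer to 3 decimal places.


Step 1: theta = (w / 100) * BD / rho_w
Step 2: theta = (26.5 / 100) * 1.08 / 1.0
Step 3: theta = 0.265 * 1.08
Step 4: theta = 0.286

0.286


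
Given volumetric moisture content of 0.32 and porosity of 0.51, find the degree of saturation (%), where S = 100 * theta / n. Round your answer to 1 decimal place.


Step 1: S = 100 * theta_v / n
Step 2: S = 100 * 0.32 / 0.51
Step 3: S = 62.7%

62.7


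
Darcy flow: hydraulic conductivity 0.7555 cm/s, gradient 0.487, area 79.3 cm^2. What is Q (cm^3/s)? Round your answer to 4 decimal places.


Step 1: Apply Darcy's law: Q = K * i * A
Step 2: Q = 0.7555 * 0.487 * 79.3
Step 3: Q = 29.1767 cm^3/s

29.1767


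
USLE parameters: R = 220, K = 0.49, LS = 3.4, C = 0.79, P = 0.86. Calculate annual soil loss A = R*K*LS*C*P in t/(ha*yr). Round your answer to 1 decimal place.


Step 1: A = R * K * LS * C * P
Step 2: R * K = 220 * 0.49 = 107.8
Step 3: (R*K) * LS = 107.8 * 3.4 = 366.52
Step 4: * C * P = 366.52 * 0.79 * 0.86 = 249.0
Step 5: A = 249.0 t/(ha*yr)

249.0


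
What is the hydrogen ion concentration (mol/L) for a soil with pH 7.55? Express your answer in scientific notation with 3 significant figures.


Step 1: [H+] = 10^(-pH)
Step 2: [H+] = 10^(-7.55)
Step 3: [H+] = 2.82e-08 mol/L

2.82e-08


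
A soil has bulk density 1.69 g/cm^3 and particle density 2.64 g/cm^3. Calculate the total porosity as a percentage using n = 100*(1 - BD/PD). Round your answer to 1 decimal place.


Step 1: Formula: n = 100 * (1 - BD / PD)
Step 2: n = 100 * (1 - 1.69 / 2.64)
Step 3: n = 100 * (1 - 0.64015)
Step 4: n = 36.0%

36.0


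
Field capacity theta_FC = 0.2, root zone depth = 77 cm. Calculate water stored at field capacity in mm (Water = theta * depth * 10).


Step 1: Water (mm) = theta_FC * depth (cm) * 10
Step 2: Water = 0.2 * 77 * 10
Step 3: Water = 154.0 mm

154.0


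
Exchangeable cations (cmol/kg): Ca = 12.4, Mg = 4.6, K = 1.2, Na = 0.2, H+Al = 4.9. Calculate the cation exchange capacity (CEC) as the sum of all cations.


Step 1: CEC = Ca + Mg + K + Na + (H+Al)
Step 2: CEC = 12.4 + 4.6 + 1.2 + 0.2 + 4.9
Step 3: CEC = 23.3 cmol/kg

23.3


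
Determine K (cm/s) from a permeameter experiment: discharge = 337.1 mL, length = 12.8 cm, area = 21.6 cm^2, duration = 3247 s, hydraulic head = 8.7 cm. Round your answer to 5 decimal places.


Step 1: K = Q * L / (A * t * h)
Step 2: Numerator = 337.1 * 12.8 = 4314.88
Step 3: Denominator = 21.6 * 3247 * 8.7 = 610176.24
Step 4: K = 4314.88 / 610176.24 = 0.00707 cm/s

0.00707


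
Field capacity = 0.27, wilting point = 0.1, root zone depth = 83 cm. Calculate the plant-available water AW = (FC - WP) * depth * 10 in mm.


Step 1: Available water = (FC - WP) * depth * 10
Step 2: AW = (0.27 - 0.1) * 83 * 10
Step 3: AW = 0.17 * 83 * 10
Step 4: AW = 141.1 mm

141.1


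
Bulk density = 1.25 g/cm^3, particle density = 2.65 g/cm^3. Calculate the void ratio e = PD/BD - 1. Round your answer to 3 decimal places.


Step 1: e = PD / BD - 1
Step 2: e = 2.65 / 1.25 - 1
Step 3: e = 2.12 - 1
Step 4: e = 1.12

1.12


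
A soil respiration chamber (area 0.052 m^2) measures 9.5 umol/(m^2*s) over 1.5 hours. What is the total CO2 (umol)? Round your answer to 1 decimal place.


Step 1: Convert time to seconds: 1.5 hr * 3600 = 5400.0 s
Step 2: Total = flux * area * time_s
Step 3: Total = 9.5 * 0.052 * 5400.0
Step 4: Total = 2667.6 umol

2667.6


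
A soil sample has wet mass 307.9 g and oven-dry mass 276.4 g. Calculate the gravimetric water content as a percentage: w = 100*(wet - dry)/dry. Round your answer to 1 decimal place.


Step 1: Water mass = wet - dry = 307.9 - 276.4 = 31.5 g
Step 2: w = 100 * water mass / dry mass
Step 3: w = 100 * 31.5 / 276.4 = 11.4%

11.4


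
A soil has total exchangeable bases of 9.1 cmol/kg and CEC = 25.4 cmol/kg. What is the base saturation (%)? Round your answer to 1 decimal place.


Step 1: BS = 100 * (sum of bases) / CEC
Step 2: BS = 100 * 9.1 / 25.4
Step 3: BS = 35.8%

35.8


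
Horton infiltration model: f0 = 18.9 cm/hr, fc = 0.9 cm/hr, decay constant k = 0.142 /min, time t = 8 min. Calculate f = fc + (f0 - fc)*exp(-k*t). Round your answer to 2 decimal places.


Step 1: f = fc + (f0 - fc) * exp(-k * t)
Step 2: exp(-0.142 * 8) = 0.321101
Step 3: f = 0.9 + (18.9 - 0.9) * 0.321101
Step 4: f = 0.9 + 18.0 * 0.321101
Step 5: f = 6.68 cm/hr

6.68


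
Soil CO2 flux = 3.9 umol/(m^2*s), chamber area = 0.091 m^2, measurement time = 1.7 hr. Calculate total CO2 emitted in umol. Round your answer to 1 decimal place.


Step 1: Convert time to seconds: 1.7 hr * 3600 = 6120.0 s
Step 2: Total = flux * area * time_s
Step 3: Total = 3.9 * 0.091 * 6120.0
Step 4: Total = 2172.0 umol

2172.0


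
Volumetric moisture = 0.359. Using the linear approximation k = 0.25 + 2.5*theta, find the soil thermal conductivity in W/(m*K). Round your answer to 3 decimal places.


Step 1: k = 0.25 + 2.5 * theta
Step 2: k = 0.25 + 2.5 * 0.359
Step 3: k = 0.25 + 0.898
Step 4: k = 1.148 W/(m*K)

1.148


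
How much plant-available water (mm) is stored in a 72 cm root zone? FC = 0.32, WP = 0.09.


Step 1: Available water = (FC - WP) * depth * 10
Step 2: AW = (0.32 - 0.09) * 72 * 10
Step 3: AW = 0.23 * 72 * 10
Step 4: AW = 165.6 mm

165.6


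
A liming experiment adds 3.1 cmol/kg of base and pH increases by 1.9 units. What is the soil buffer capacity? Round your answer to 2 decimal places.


Step 1: BC = change in base / change in pH
Step 2: BC = 3.1 / 1.9
Step 3: BC = 1.63 cmol/(kg*pH unit)

1.63


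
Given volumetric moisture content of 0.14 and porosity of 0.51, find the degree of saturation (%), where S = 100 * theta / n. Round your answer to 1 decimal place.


Step 1: S = 100 * theta_v / n
Step 2: S = 100 * 0.14 / 0.51
Step 3: S = 27.5%

27.5


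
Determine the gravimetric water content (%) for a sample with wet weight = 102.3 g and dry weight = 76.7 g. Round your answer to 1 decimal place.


Step 1: Water mass = wet - dry = 102.3 - 76.7 = 25.6 g
Step 2: w = 100 * water mass / dry mass
Step 3: w = 100 * 25.6 / 76.7 = 33.4%

33.4


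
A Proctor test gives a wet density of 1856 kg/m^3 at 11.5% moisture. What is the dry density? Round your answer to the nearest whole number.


Step 1: Dry density = wet density / (1 + w/100)
Step 2: Dry density = 1856 / (1 + 11.5/100)
Step 3: Dry density = 1856 / 1.115
Step 4: Dry density = 1665 kg/m^3

1665


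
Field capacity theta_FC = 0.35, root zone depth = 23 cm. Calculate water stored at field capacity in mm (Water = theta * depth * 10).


Step 1: Water (mm) = theta_FC * depth (cm) * 10
Step 2: Water = 0.35 * 23 * 10
Step 3: Water = 80.5 mm

80.5


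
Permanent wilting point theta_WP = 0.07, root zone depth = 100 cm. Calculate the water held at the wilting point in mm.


Step 1: Water (mm) = theta_WP * depth * 10
Step 2: Water = 0.07 * 100 * 10
Step 3: Water = 70.0 mm

70.0


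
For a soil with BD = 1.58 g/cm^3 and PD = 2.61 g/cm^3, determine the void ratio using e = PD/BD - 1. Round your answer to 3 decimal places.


Step 1: e = PD / BD - 1
Step 2: e = 2.61 / 1.58 - 1
Step 3: e = 1.6519 - 1
Step 4: e = 0.652

0.652


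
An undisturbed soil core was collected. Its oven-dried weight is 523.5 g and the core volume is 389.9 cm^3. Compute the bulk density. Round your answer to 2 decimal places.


Step 1: Identify the formula: BD = dry mass / volume
Step 2: Substitute values: BD = 523.5 / 389.9
Step 3: BD = 1.34 g/cm^3

1.34


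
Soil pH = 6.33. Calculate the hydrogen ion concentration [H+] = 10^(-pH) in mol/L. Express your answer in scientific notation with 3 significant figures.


Step 1: [H+] = 10^(-pH)
Step 2: [H+] = 10^(-6.33)
Step 3: [H+] = 4.68e-07 mol/L

4.68e-07


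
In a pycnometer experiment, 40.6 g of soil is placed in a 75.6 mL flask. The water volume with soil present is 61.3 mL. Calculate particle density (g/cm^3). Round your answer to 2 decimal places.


Step 1: Volume of solids = flask volume - water volume with soil
Step 2: V_solids = 75.6 - 61.3 = 14.3 mL
Step 3: Particle density = mass / V_solids = 40.6 / 14.3 = 2.84 g/cm^3

2.84


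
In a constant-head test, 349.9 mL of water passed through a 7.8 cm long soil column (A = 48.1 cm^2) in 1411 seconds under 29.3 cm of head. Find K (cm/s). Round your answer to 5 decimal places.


Step 1: K = Q * L / (A * t * h)
Step 2: Numerator = 349.9 * 7.8 = 2729.22
Step 3: Denominator = 48.1 * 1411 * 29.3 = 1988564.63
Step 4: K = 2729.22 / 1988564.63 = 0.00137 cm/s

0.00137


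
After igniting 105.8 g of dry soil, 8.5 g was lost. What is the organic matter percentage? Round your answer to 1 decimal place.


Step 1: OM% = 100 * LOI / sample mass
Step 2: OM = 100 * 8.5 / 105.8
Step 3: OM = 8.0%

8.0


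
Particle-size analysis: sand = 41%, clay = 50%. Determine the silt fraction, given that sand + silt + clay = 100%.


Step 1: sand + silt + clay = 100%
Step 2: silt = 100 - sand - clay
Step 3: silt = 100 - 41 - 50
Step 4: silt = 9%

9


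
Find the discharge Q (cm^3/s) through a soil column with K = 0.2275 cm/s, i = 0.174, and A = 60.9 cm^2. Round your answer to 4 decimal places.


Step 1: Apply Darcy's law: Q = K * i * A
Step 2: Q = 0.2275 * 0.174 * 60.9
Step 3: Q = 2.4107 cm^3/s

2.4107


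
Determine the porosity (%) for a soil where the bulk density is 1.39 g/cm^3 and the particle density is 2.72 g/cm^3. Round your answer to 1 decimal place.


Step 1: Formula: n = 100 * (1 - BD / PD)
Step 2: n = 100 * (1 - 1.39 / 2.72)
Step 3: n = 100 * (1 - 0.51103)
Step 4: n = 48.9%

48.9


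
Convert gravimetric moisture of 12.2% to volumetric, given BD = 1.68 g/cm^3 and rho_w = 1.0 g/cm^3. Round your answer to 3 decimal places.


Step 1: theta = (w / 100) * BD / rho_w
Step 2: theta = (12.2 / 100) * 1.68 / 1.0
Step 3: theta = 0.122 * 1.68
Step 4: theta = 0.205

0.205


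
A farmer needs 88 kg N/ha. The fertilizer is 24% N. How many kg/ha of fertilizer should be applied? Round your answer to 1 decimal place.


Step 1: Fertilizer rate = target N / (N content / 100)
Step 2: Rate = 88 / (24 / 100)
Step 3: Rate = 88 / 0.24
Step 4: Rate = 366.7 kg/ha

366.7


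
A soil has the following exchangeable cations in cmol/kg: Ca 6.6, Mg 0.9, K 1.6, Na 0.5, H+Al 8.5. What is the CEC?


Step 1: CEC = Ca + Mg + K + Na + (H+Al)
Step 2: CEC = 6.6 + 0.9 + 1.6 + 0.5 + 8.5
Step 3: CEC = 18.1 cmol/kg

18.1


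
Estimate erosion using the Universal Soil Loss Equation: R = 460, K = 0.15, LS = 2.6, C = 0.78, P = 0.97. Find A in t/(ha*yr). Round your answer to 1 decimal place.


Step 1: A = R * K * LS * C * P
Step 2: R * K = 460 * 0.15 = 69.0
Step 3: (R*K) * LS = 69.0 * 2.6 = 179.4
Step 4: * C * P = 179.4 * 0.78 * 0.97 = 135.7
Step 5: A = 135.7 t/(ha*yr)

135.7


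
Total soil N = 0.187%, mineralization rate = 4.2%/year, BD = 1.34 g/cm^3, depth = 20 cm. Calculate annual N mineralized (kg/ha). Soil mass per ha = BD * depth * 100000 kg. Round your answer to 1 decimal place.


Step 1: Soil mass per ha = BD * depth * 100000 = 1.34 * 20 * 100000 = 2680000 kg
Step 2: Total N pool = soil mass * N%/100 = 2680000 * 0.187/100 = 5011.6 kg/ha
Step 3: N mineralized = N pool * rate%/100 = 5011.6 * 4.2/100 = 210.5 kg/ha/yr

210.5


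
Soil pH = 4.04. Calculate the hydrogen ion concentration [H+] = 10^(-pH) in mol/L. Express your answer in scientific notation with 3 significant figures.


Step 1: [H+] = 10^(-pH)
Step 2: [H+] = 10^(-4.04)
Step 3: [H+] = 9.12e-05 mol/L

9.12e-05


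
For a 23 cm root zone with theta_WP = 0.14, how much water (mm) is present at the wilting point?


Step 1: Water (mm) = theta_WP * depth * 10
Step 2: Water = 0.14 * 23 * 10
Step 3: Water = 32.2 mm

32.2


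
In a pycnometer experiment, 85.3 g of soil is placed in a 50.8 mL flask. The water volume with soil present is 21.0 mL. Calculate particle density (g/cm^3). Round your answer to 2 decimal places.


Step 1: Volume of solids = flask volume - water volume with soil
Step 2: V_solids = 50.8 - 21.0 = 29.8 mL
Step 3: Particle density = mass / V_solids = 85.3 / 29.8 = 2.86 g/cm^3

2.86


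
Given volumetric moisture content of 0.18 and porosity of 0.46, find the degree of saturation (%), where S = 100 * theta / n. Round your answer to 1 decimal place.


Step 1: S = 100 * theta_v / n
Step 2: S = 100 * 0.18 / 0.46
Step 3: S = 39.1%

39.1
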